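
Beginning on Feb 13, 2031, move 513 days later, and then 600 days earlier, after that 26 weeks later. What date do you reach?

Advancing 513 days from February 13, 2031:
February has 28 days, so 28 − 13 = 15 days remain after February 13, 2031; 513 − 15 = 498 left.
March 2031 has 31 days: 498 − 31 = 467 left.
April 2031 has 30 days: 467 − 30 = 437 left.
May 2031 has 31 days: 437 − 31 = 406 left.
June 2031 has 30 days: 406 − 30 = 376 left.
July 2031 has 31 days: 376 − 31 = 345 left.
August 2031 has 31 days: 345 − 31 = 314 left.
September 2031 has 30 days: 314 − 30 = 284 left.
October 2031 has 31 days: 284 − 31 = 253 left.
November 2031 has 30 days: 253 − 30 = 223 left.
December 2031 has 31 days: 223 − 31 = 192 left.
January 2032 has 31 days: 192 − 31 = 161 left.
February 2032 has 29 days (2032 is a leap year): 161 − 29 = 132 left.
March 2032 has 31 days: 132 − 31 = 101 left.
April 2032 has 30 days: 101 − 30 = 71 left.
May 2032 has 31 days: 71 − 31 = 40 left.
June 2032 has 30 days: 40 − 30 = 10 left.
10 days into July 2032 → July 10, 2032.
Counting back 600 days from July 10, 2032:
Going back 10 days from July 10, 2032 reaches the end of the previous month; 600 − 10 = 590 left.
June 2032 has 30 days: 590 − 30 = 560 left.
May 2032 has 31 days: 560 − 31 = 529 left.
April 2032 has 30 days: 529 − 30 = 499 left.
March 2032 has 31 days: 499 − 31 = 468 left.
February 2032 has 29 days (2032 is a leap year): 468 − 29 = 439 left.
January 2032 has 31 days: 439 − 31 = 408 left.
December 2031 has 31 days: 408 − 31 = 377 left.
November 2031 has 30 days: 377 − 30 = 347 left.
October 2031 has 31 days: 347 − 31 = 316 left.
September 2031 has 30 days: 316 − 30 = 286 left.
August 2031 has 31 days: 286 − 31 = 255 left.
July 2031 has 31 days: 255 − 31 = 224 left.
June 2031 has 30 days: 224 − 30 = 194 left.
May 2031 has 31 days: 194 − 31 = 163 left.
April 2031 has 30 days: 163 − 30 = 133 left.
March 2031 has 31 days: 133 − 31 = 102 left.
February 2031 has 28 days (2031 is not a leap year): 102 − 28 = 74 left.
January 2031 has 31 days: 74 − 31 = 43 left.
December 2030 has 31 days: 43 − 31 = 12 left.
November 2030 has 30 days; 30 − 12 = 18 → November 18, 2030.
Adding 26 weeks (= 182 days) from November 18, 2030:
November has 30 days, so 30 − 18 = 12 days remain after November 18, 2030; 182 − 12 = 170 left.
December 2030 has 31 days: 170 − 31 = 139 left.
January 2031 has 31 days: 139 − 31 = 108 left.
February 2031 has 28 days (2031 is not a leap year): 108 − 28 = 80 left.
March 2031 has 31 days: 80 − 31 = 49 left.
April 2031 has 30 days: 49 − 30 = 19 left.
19 days into May 2031 → May 19, 2031.

May 19, 2031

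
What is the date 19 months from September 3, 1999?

April 3, 2001

Counting forward 19 months from September 3, 1999.
month 9 + 19 = 28, which is month 4 of year 2001 → April 2001.
Day 3 is valid in April, giving April 3, 2001.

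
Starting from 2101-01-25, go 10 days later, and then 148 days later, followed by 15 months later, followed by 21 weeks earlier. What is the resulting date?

May 8, 2102

Counting forward 10 days from January 25, 2101:
January has 31 days, so 31 − 25 = 6 days remain after January 25, 2101; 10 − 6 = 4 left.
4 days into February 2101 → February 4, 2101.
Counting forward 148 days from February 4, 2101:
February has 28 days, so 28 − 4 = 24 days remain after February 4, 2101; 148 − 24 = 124 left.
March 2101 has 31 days: 124 − 31 = 93 left.
April 2101 has 30 days: 93 − 30 = 63 left.
May 2101 has 31 days: 63 − 31 = 32 left.
June 2101 has 30 days: 32 − 30 = 2 left.
2 days into July 2101 → July 2, 2101.
Advancing 15 months from July 2, 2101:
month 7 + 15 = 22, which is month 10 of year 2102 → October 2102.
Day 2 is valid in October, giving October 2, 2102.
Counting back 21 weeks (= 147 days) from October 2, 2102:
Going back 2 days from October 2, 2102 reaches the end of the previous month; 147 − 2 = 145 left.
September 2102 has 30 days: 145 − 30 = 115 left.
August 2102 has 31 days: 115 − 31 = 84 left.
July 2102 has 31 days: 84 − 31 = 53 left.
June 2102 has 30 days: 53 − 30 = 23 left.
May 2102 has 31 days; 31 − 23 = 8 → May 8, 2102.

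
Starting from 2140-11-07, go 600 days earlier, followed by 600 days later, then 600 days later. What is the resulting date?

Subtracting 600 days from November 7, 2140:
Going back 7 days from November 7, 2140 reaches the end of the previous month; 600 − 7 = 593 left.
October 2140 has 31 days: 593 − 31 = 562 left.
September 2140 has 30 days: 562 − 30 = 532 left.
August 2140 has 31 days: 532 − 31 = 501 left.
July 2140 has 31 days: 501 − 31 = 470 left.
June 2140 has 30 days: 470 − 30 = 440 left.
May 2140 has 31 days: 440 − 31 = 409 left.
April 2140 has 30 days: 409 − 30 = 379 left.
March 2140 has 31 days: 379 − 31 = 348 left.
February 2140 has 29 days (2140 is a leap year): 348 − 29 = 319 left.
January 2140 has 31 days: 319 − 31 = 288 left.
December 2139 has 31 days: 288 − 31 = 257 left.
November 2139 has 30 days: 257 − 30 = 227 left.
October 2139 has 31 days: 227 − 31 = 196 left.
September 2139 has 30 days: 196 − 30 = 166 left.
August 2139 has 31 days: 166 − 31 = 135 left.
July 2139 has 31 days: 135 − 31 = 104 left.
June 2139 has 30 days: 104 − 30 = 74 left.
May 2139 has 31 days: 74 − 31 = 43 left.
April 2139 has 30 days: 43 − 30 = 13 left.
March 2139 has 31 days; 31 − 13 = 18 → March 18, 2139.
Counting forward 600 days from March 18, 2139:
March has 31 days, so 31 − 18 = 13 days remain after March 18, 2139; 600 − 13 = 587 left.
April 2139 has 30 days: 587 − 30 = 557 left.
May 2139 has 31 days: 557 − 31 = 526 left.
June 2139 has 30 days: 526 − 30 = 496 left.
July 2139 has 31 days: 496 − 31 = 465 left.
August 2139 has 31 days: 465 − 31 = 434 left.
September 2139 has 30 days: 434 − 30 = 404 left.
October 2139 has 31 days: 404 − 31 = 373 left.
November 2139 has 30 days: 373 − 30 = 343 left.
December 2139 has 31 days: 343 − 31 = 312 left.
January 2140 has 31 days: 312 − 31 = 281 left.
February 2140 has 29 days (2140 is a leap year): 281 − 29 = 252 left.
March 2140 has 31 days: 252 − 31 = 221 left.
April 2140 has 30 days: 221 − 30 = 191 left.
May 2140 has 31 days: 191 − 31 = 160 left.
June 2140 has 30 days: 160 − 30 = 130 left.
July 2140 has 31 days: 130 − 31 = 99 left.
August 2140 has 31 days: 99 − 31 = 68 left.
September 2140 has 30 days: 68 − 30 = 38 left.
October 2140 has 31 days: 38 − 31 = 7 left.
7 days into November 2140 → November 7, 2140.
Advancing 600 days from November 7, 2140:
November has 30 days, so 30 − 7 = 23 days remain after November 7, 2140; 600 − 23 = 577 left.
December 2140 has 31 days: 577 − 31 = 546 left.
January 2141 has 31 days: 546 − 31 = 515 left.
February 2141 has 28 days (2141 is not a leap year): 515 − 28 = 487 left.
March 2141 has 31 days: 487 − 31 = 456 left.
April 2141 has 30 days: 456 − 30 = 426 left.
May 2141 has 31 days: 426 − 31 = 395 left.
June 2141 has 30 days: 395 − 30 = 365 left.
July 2141 has 31 days: 365 − 31 = 334 left.
August 2141 has 31 days: 334 − 31 = 303 left.
September 2141 has 30 days: 303 − 30 = 273 left.
October 2141 has 31 days: 273 − 31 = 242 left.
November 2141 has 30 days: 242 − 30 = 212 left.
December 2141 has 31 days: 212 − 31 = 181 left.
January 2142 has 31 days: 181 − 31 = 150 left.
February 2142 has 28 days (2142 is not a leap year): 150 − 28 = 122 left.
March 2142 has 31 days: 122 − 31 = 91 left.
April 2142 has 30 days: 91 − 30 = 61 left.
May 2142 has 31 days: 61 − 31 = 30 left.
30 days into June 2142 → June 30, 2142.

June 30, 2142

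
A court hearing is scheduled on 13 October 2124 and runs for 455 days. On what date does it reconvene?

Adding 455 days from October 13, 2124.
October has 31 days, so 31 − 13 = 18 days remain after October 13, 2124; 455 − 18 = 437 left.
November 2124 has 30 days: 437 − 30 = 407 left.
December 2124 has 31 days: 407 − 31 = 376 left.
January 2125 has 31 days: 376 − 31 = 345 left.
February 2125 has 28 days (2125 is not a leap year): 345 − 28 = 317 left.
March 2125 has 31 days: 317 − 31 = 286 left.
April 2125 has 30 days: 286 − 30 = 256 left.
May 2125 has 31 days: 256 − 31 = 225 left.
June 2125 has 30 days: 225 − 30 = 195 left.
July 2125 has 31 days: 195 − 31 = 164 left.
August 2125 has 31 days: 164 − 31 = 133 left.
September 2125 has 30 days: 133 − 30 = 103 left.
October 2125 has 31 days: 103 − 31 = 72 left.
November 2125 has 30 days: 72 − 30 = 42 left.
December 2125 has 31 days: 42 − 31 = 11 left.
11 days into January 2126 → January 11, 2126.

January 11, 2126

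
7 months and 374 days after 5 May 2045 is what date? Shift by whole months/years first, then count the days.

December 14, 2046

Adding 7 months and 374 days from May 5, 2045: first the month/year part, then the days.
month 5 + 7 = 12 → December 2045.
Day 5 is valid in December, giving December 5, 2045.
Now add 374 days from December 5, 2045.
December has 31 days, so 31 − 5 = 26 days remain after December 5, 2045; 374 − 26 = 348 left.
January 2046 has 31 days: 348 − 31 = 317 left.
February 2046 has 28 days (2046 is not a leap year): 317 − 28 = 289 left.
March 2046 has 31 days: 289 − 31 = 258 left.
April 2046 has 30 days: 258 − 30 = 228 left.
May 2046 has 31 days: 228 − 31 = 197 left.
June 2046 has 30 days: 197 − 30 = 167 left.
July 2046 has 31 days: 167 − 31 = 136 left.
August 2046 has 31 days: 136 − 31 = 105 left.
September 2046 has 30 days: 105 − 30 = 75 left.
October 2046 has 31 days: 75 − 31 = 44 left.
November 2046 has 30 days: 44 − 30 = 14 left.
14 days into December 2046 → December 14, 2046.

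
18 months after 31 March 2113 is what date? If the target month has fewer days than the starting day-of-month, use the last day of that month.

Advancing 18 months from March 31, 2113.
month 3 + 18 = 21, which is month 9 of year 2114 → September 2114.
September 2114 has only 30 days and the start was day 31, so the date clamps to September 30, 2114.

September 30, 2114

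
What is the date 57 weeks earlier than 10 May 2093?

Going back 57 weeks = 399 days from May 10, 2093.
Going back 10 days from May 10, 2093 reaches the end of the previous month; 399 − 10 = 389 left.
April 2093 has 30 days: 389 − 30 = 359 left.
March 2093 has 31 days: 359 − 31 = 328 left.
February 2093 has 28 days (2093 is not a leap year): 328 − 28 = 300 left.
January 2093 has 31 days: 300 − 31 = 269 left.
December 2092 has 31 days: 269 − 31 = 238 left.
November 2092 has 30 days: 238 − 30 = 208 left.
October 2092 has 31 days: 208 − 31 = 177 left.
September 2092 has 30 days: 177 − 30 = 147 left.
August 2092 has 31 days: 147 − 31 = 116 left.
July 2092 has 31 days: 116 − 31 = 85 left.
June 2092 has 30 days: 85 − 30 = 55 left.
May 2092 has 31 days: 55 − 31 = 24 left.
April 2092 has 30 days; 30 − 24 = 6 → April 6, 2092.

April 6, 2092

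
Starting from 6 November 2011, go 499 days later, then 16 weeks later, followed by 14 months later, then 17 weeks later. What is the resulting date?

Advancing 499 days from November 6, 2011:
November has 30 days, so 30 − 6 = 24 days remain after November 6, 2011; 499 − 24 = 475 left.
December 2011 has 31 days: 475 − 31 = 444 left.
January 2012 has 31 days: 444 − 31 = 413 left.
February 2012 has 29 days (2012 is a leap year): 413 − 29 = 384 left.
March 2012 has 31 days: 384 − 31 = 353 left.
April 2012 has 30 days: 353 − 30 = 323 left.
May 2012 has 31 days: 323 − 31 = 292 left.
June 2012 has 30 days: 292 − 30 = 262 left.
July 2012 has 31 days: 262 − 31 = 231 left.
August 2012 has 31 days: 231 − 31 = 200 left.
September 2012 has 30 days: 200 − 30 = 170 left.
October 2012 has 31 days: 170 − 31 = 139 left.
November 2012 has 30 days: 139 − 30 = 109 left.
December 2012 has 31 days: 109 − 31 = 78 left.
January 2013 has 31 days: 78 − 31 = 47 left.
February 2013 has 28 days (2013 is not a leap year): 47 − 28 = 19 left.
19 days into March 2013 → March 19, 2013.
Advancing 16 weeks (= 112 days) from March 19, 2013:
March has 31 days, so 31 − 19 = 12 days remain after March 19, 2013; 112 − 12 = 100 left.
April 2013 has 30 days: 100 − 30 = 70 left.
May 2013 has 31 days: 70 − 31 = 39 left.
June 2013 has 30 days: 39 − 30 = 9 left.
9 days into July 2013 → July 9, 2013.
Counting forward 14 months from July 9, 2013:
month 7 + 14 = 21, which is month 9 of year 2014 → September 2014.
Day 9 is valid in September, giving September 9, 2014.
Counting forward 17 weeks (= 119 days) from September 9, 2014:
September has 30 days, so 30 − 9 = 21 days remain after September 9, 2014; 119 − 21 = 98 left.
October 2014 has 31 days: 98 − 31 = 67 left.
November 2014 has 30 days: 67 − 30 = 37 left.
December 2014 has 31 days: 37 − 31 = 6 left.
6 days into January 2015 → January 6, 2015.

January 6, 2015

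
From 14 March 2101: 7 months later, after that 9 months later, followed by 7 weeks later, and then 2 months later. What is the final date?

November 1, 2102

Counting forward 7 months from March 14, 2101:
month 3 + 7 = 10 → October 2101.
Day 14 is valid in October, giving October 14, 2101.
Adding 9 months from October 14, 2101:
month 10 + 9 = 19, which is month 7 of year 2102 → July 2102.
Day 14 is valid in July, giving July 14, 2102.
Counting forward 7 weeks (= 49 days) from July 14, 2102:
July has 31 days, so 31 − 14 = 17 days remain after July 14, 2102; 49 − 17 = 32 left.
August 2102 has 31 days: 32 − 31 = 1 left.
1 day into September 2102 → September 1, 2102.
Adding 2 months from September 1, 2102:
month 9 + 2 = 11 → November 2102.
Day 1 is valid in November, giving November 1, 2102.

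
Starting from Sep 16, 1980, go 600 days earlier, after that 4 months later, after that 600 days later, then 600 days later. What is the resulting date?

Going back 600 days from September 16, 1980:
Going back 16 days from September 16, 1980 reaches the end of the previous month; 600 − 16 = 584 left.
August 1980 has 31 days: 584 − 31 = 553 left.
July 1980 has 31 days: 553 − 31 = 522 left.
June 1980 has 30 days: 522 − 30 = 492 left.
May 1980 has 31 days: 492 − 31 = 461 left.
April 1980 has 30 days: 461 − 30 = 431 left.
March 1980 has 31 days: 431 − 31 = 400 left.
February 1980 has 29 days (1980 is a leap year): 400 − 29 = 371 left.
January 1980 has 31 days: 371 − 31 = 340 left.
December 1979 has 31 days: 340 − 31 = 309 left.
November 1979 has 30 days: 309 − 30 = 279 left.
October 1979 has 31 days: 279 − 31 = 248 left.
September 1979 has 30 days: 248 − 30 = 218 left.
August 1979 has 31 days: 218 − 31 = 187 left.
July 1979 has 31 days: 187 − 31 = 156 left.
June 1979 has 30 days: 156 − 30 = 126 left.
May 1979 has 31 days: 126 − 31 = 95 left.
April 1979 has 30 days: 95 − 30 = 65 left.
March 1979 has 31 days: 65 − 31 = 34 left.
February 1979 has 28 days (1979 is not a leap year): 34 − 28 = 6 left.
January 1979 has 31 days; 31 − 6 = 25 → January 25, 1979.
Counting forward 4 months from January 25, 1979:
month 1 + 4 = 5 → May 1979.
Day 25 is valid in May, giving May 25, 1979.
Adding 600 days from May 25, 1979:
May has 31 days, so 31 − 25 = 6 days remain after May 25, 1979; 600 − 6 = 594 left.
June 1979 has 30 days: 594 − 30 = 564 left.
July 1979 has 31 days: 564 − 31 = 533 left.
August 1979 has 31 days: 533 − 31 = 502 left.
September 1979 has 30 days: 502 − 30 = 472 left.
October 1979 has 31 days: 472 − 31 = 441 left.
November 1979 has 30 days: 441 − 30 = 411 left.
December 1979 has 31 days: 411 − 31 = 380 left.
January 1980 has 31 days: 380 − 31 = 349 left.
February 1980 has 29 days (1980 is a leap year): 349 − 29 = 320 left.
March 1980 has 31 days: 320 − 31 = 289 left.
April 1980 has 30 days: 289 − 30 = 259 left.
May 1980 has 31 days: 259 − 31 = 228 left.
June 1980 has 30 days: 228 − 30 = 198 left.
July 1980 has 31 days: 198 − 31 = 167 left.
August 1980 has 31 days: 167 − 31 = 136 left.
September 1980 has 30 days: 136 − 30 = 106 left.
October 1980 has 31 days: 106 − 31 = 75 left.
November 1980 has 30 days: 75 − 30 = 45 left.
December 1980 has 31 days: 45 − 31 = 14 left.
14 days into January 1981 → January 14, 1981.
Adding 600 days from January 14, 1981:
January has 31 days, so 31 − 14 = 17 days remain after January 14, 1981; 600 − 17 = 583 left.
February 1981 has 28 days (1981 is not a leap year): 583 − 28 = 555 left.
March 1981 has 31 days: 555 − 31 = 524 left.
April 1981 has 30 days: 524 − 30 = 494 left.
May 1981 has 31 days: 494 − 31 = 463 left.
June 1981 has 30 days: 463 − 30 = 433 left.
July 1981 has 31 days: 433 − 31 = 402 left.
August 1981 has 31 days: 402 − 31 = 371 left.
September 1981 has 30 days: 371 − 30 = 341 left.
October 1981 has 31 days: 341 − 31 = 310 left.
November 1981 has 30 days: 310 − 30 = 280 left.
December 1981 has 31 days: 280 − 31 = 249 left.
January 1982 has 31 days: 249 − 31 = 218 left.
February 1982 has 28 days (1982 is not a leap year): 218 − 28 = 190 left.
March 1982 has 31 days: 190 − 31 = 159 left.
April 1982 has 30 days: 159 − 30 = 129 left.
May 1982 has 31 days: 129 − 31 = 98 left.
June 1982 has 30 days: 98 − 30 = 68 left.
July 1982 has 31 days: 68 − 31 = 37 left.
August 1982 has 31 days: 37 − 31 = 6 left.
6 days into September 1982 → September 6, 1982.

September 6, 1982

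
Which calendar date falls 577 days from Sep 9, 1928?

April 9, 1930

Counting forward 577 days from September 9, 1928.
September has 30 days, so 30 − 9 = 21 days remain after September 9, 1928; 577 − 21 = 556 left.
October 1928 has 31 days: 556 − 31 = 525 left.
November 1928 has 30 days: 525 − 30 = 495 left.
December 1928 has 31 days: 495 − 31 = 464 left.
January 1929 has 31 days: 464 − 31 = 433 left.
February 1929 has 28 days (1929 is not a leap year): 433 − 28 = 405 left.
March 1929 has 31 days: 405 − 31 = 374 left.
April 1929 has 30 days: 374 − 30 = 344 left.
May 1929 has 31 days: 344 − 31 = 313 left.
June 1929 has 30 days: 313 − 30 = 283 left.
July 1929 has 31 days: 283 − 31 = 252 left.
August 1929 has 31 days: 252 − 31 = 221 left.
September 1929 has 30 days: 221 − 30 = 191 left.
October 1929 has 31 days: 191 − 31 = 160 left.
November 1929 has 30 days: 160 − 30 = 130 left.
December 1929 has 31 days: 130 − 31 = 99 left.
January 1930 has 31 days: 99 − 31 = 68 left.
February 1930 has 28 days (1930 is not a leap year): 68 − 28 = 40 left.
March 1930 has 31 days: 40 − 31 = 9 left.
9 days into April 1930 → April 9, 1930.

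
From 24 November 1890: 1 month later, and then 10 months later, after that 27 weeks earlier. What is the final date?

April 18, 1891

Counting forward 1 month from November 24, 1890:
month 11 + 1 = 12 → December 1890.
Day 24 is valid in December, giving December 24, 1890.
Advancing 10 months from December 24, 1890:
month 12 + 10 = 22, which is month 10 of year 1891 → October 1891.
Day 24 is valid in October, giving October 24, 1891.
Counting back 27 weeks (= 189 days) from October 24, 1891:
Going back 24 days from October 24, 1891 reaches the end of the previous month; 189 − 24 = 165 left.
September 1891 has 30 days: 165 − 30 = 135 left.
August 1891 has 31 days: 135 − 31 = 104 left.
July 1891 has 31 days: 104 − 31 = 73 left.
June 1891 has 30 days: 73 − 30 = 43 left.
May 1891 has 31 days: 43 − 31 = 12 left.
April 1891 has 30 days; 30 − 12 = 18 → April 18, 1891.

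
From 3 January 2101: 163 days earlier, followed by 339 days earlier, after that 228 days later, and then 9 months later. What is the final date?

Counting back 163 days from January 3, 2101:
Going back 3 days from January 3, 2101 reaches the end of the previous month; 163 − 3 = 160 left.
December 2100 has 31 days: 160 − 31 = 129 left.
November 2100 has 30 days: 129 − 30 = 99 left.
October 2100 has 31 days: 99 − 31 = 68 left.
September 2100 has 30 days: 68 − 30 = 38 left.
August 2100 has 31 days: 38 − 31 = 7 left.
July 2100 has 31 days; 31 − 7 = 24 → July 24, 2100.
Subtracting 339 days from July 24, 2100:
Going back 24 days from July 24, 2100 reaches the end of the previous month; 339 − 24 = 315 left.
June 2100 has 30 days: 315 − 30 = 285 left.
May 2100 has 31 days: 285 − 31 = 254 left.
April 2100 has 30 days: 254 − 30 = 224 left.
March 2100 has 31 days: 224 − 31 = 193 left.
February 2100 has 28 days (2100 is not a leap year (divisible by 100 but not 400)): 193 − 28 = 165 left.
January 2100 has 31 days: 165 − 31 = 134 left.
December 2099 has 31 days: 134 − 31 = 103 left.
November 2099 has 30 days: 103 − 30 = 73 left.
October 2099 has 31 days: 73 − 31 = 42 left.
September 2099 has 30 days: 42 − 30 = 12 left.
August 2099 has 31 days; 31 − 12 = 19 → August 19, 2099.
Counting forward 228 days from August 19, 2099:
August has 31 days, so 31 − 19 = 12 days remain after August 19, 2099; 228 − 12 = 216 left.
September 2099 has 30 days: 216 − 30 = 186 left.
October 2099 has 31 days: 186 − 31 = 155 left.
November 2099 has 30 days: 155 − 30 = 125 left.
December 2099 has 31 days: 125 − 31 = 94 left.
January 2100 has 31 days: 94 − 31 = 63 left.
February 2100 has 28 days (2100 is not a leap year (divisible by 100 but not 400)): 63 − 28 = 35 left.
March 2100 has 31 days: 35 − 31 = 4 left.
4 days into April 2100 → April 4, 2100.
Advancing 9 months from April 4, 2100:
month 4 + 9 = 13, which is month 1 of year 2101 → January 2101.
Day 4 is valid in January, giving January 4, 2101.

January 4, 2101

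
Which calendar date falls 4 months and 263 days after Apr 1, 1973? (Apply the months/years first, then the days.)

April 21, 1974

Advancing 4 months and 263 days from April 1, 1973: first the month/year part, then the days.
month 4 + 4 = 8 → August 1973.
Day 1 is valid in August, giving August 1, 1973.
Now add 263 days from August 1, 1973.
August has 31 days, so 31 − 1 = 30 days remain after August 1, 1973; 263 − 30 = 233 left.
September 1973 has 30 days: 233 − 30 = 203 left.
October 1973 has 31 days: 203 − 31 = 172 left.
November 1973 has 30 days: 172 − 30 = 142 left.
December 1973 has 31 days: 142 − 31 = 111 left.
January 1974 has 31 days: 111 − 31 = 80 left.
February 1974 has 28 days (1974 is not a leap year): 80 − 28 = 52 left.
March 1974 has 31 days: 52 − 31 = 21 left.
21 days into April 1974 → April 21, 1974.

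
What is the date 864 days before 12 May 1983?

December 29, 1980

Counting back 864 days from May 12, 1983.
Going back 12 days from May 12, 1983 reaches the end of the previous month; 864 − 12 = 852 left.
April 1983 has 30 days: 852 − 30 = 822 left.
March 1983 has 31 days: 822 − 31 = 791 left.
February 1983 has 28 days (1983 is not a leap year): 791 − 28 = 763 left.
January 1983 has 31 days: 763 − 31 = 732 left.
December 1982 has 31 days: 732 − 31 = 701 left.
November 1982 has 30 days: 701 − 30 = 671 left.
October 1982 has 31 days: 671 − 31 = 640 left.
September 1982 has 30 days: 640 − 30 = 610 left.
August 1982 has 31 days: 610 − 31 = 579 left.
July 1982 has 31 days: 579 − 31 = 548 left.
June 1982 has 30 days: 548 − 30 = 518 left.
May 1982 has 31 days: 518 − 31 = 487 left.
April 1982 has 30 days: 487 − 30 = 457 left.
March 1982 has 31 days: 457 − 31 = 426 left.
February 1982 has 28 days (1982 is not a leap year): 426 − 28 = 398 left.
January 1982 has 31 days: 398 − 31 = 367 left.
December 1981 has 31 days: 367 − 31 = 336 left.
November 1981 has 30 days: 336 − 30 = 306 left.
October 1981 has 31 days: 306 − 31 = 275 left.
September 1981 has 30 days: 275 − 30 = 245 left.
August 1981 has 31 days: 245 − 31 = 214 left.
July 1981 has 31 days: 214 − 31 = 183 left.
June 1981 has 30 days: 183 − 30 = 153 left.
May 1981 has 31 days: 153 − 31 = 122 left.
April 1981 has 30 days: 122 − 30 = 92 left.
March 1981 has 31 days: 92 − 31 = 61 left.
February 1981 has 28 days (1981 is not a leap year): 61 − 28 = 33 left.
January 1981 has 31 days: 33 − 31 = 2 left.
December 1980 has 31 days; 31 − 2 = 29 → December 29, 1980.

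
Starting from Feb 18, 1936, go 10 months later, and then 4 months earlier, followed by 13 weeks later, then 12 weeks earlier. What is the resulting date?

August 25, 1936

Adding 10 months from February 18, 1936:
month 2 + 10 = 12 → December 1936.
Day 18 is valid in December, giving December 18, 1936.
Going back 4 months from December 18, 1936:
month 12 − 4 = 8 → August 1936.
Day 18 is valid in August, giving August 18, 1936.
Adding 13 weeks (= 91 days) from August 18, 1936:
August has 31 days, so 31 − 18 = 13 days remain after August 18, 1936; 91 − 13 = 78 left.
September 1936 has 30 days: 78 − 30 = 48 left.
October 1936 has 31 days: 48 − 31 = 17 left.
17 days into November 1936 → November 17, 1936.
Subtracting 12 weeks (= 84 days) from November 17, 1936:
Going back 17 days from November 17, 1936 reaches the end of the previous month; 84 − 17 = 67 left.
October 1936 has 31 days: 67 − 31 = 36 left.
September 1936 has 30 days: 36 − 30 = 6 left.
August 1936 has 31 days; 31 − 6 = 25 → August 25, 1936.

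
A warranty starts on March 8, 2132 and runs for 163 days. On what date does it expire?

August 18, 2132

Adding 163 days from March 8, 2132.
March has 31 days, so 31 − 8 = 23 days remain after March 8, 2132; 163 − 23 = 140 left.
April 2132 has 30 days: 140 − 30 = 110 left.
May 2132 has 31 days: 110 − 31 = 79 left.
June 2132 has 30 days: 79 − 30 = 49 left.
July 2132 has 31 days: 49 − 31 = 18 left.
18 days into August 2132 → August 18, 2132.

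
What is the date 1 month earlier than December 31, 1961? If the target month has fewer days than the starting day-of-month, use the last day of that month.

Going back 1 month from December 31, 1961.
month 12 − 1 = 11 → November 1961.
November 1961 has only 30 days and the start was day 31, so the date clamps to November 30, 1961.

November 30, 1961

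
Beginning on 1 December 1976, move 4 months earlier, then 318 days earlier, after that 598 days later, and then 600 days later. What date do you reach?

Subtracting 4 months from December 1, 1976:
month 12 − 4 = 8 → August 1976.
Day 1 is valid in August, giving August 1, 1976.
Counting back 318 days from August 1, 1976:
Going back 1 day from August 1, 1976 reaches the end of the previous month; 318 − 1 = 317 left.
July 1976 has 31 days: 317 − 31 = 286 left.
June 1976 has 30 days: 286 − 30 = 256 left.
May 1976 has 31 days: 256 − 31 = 225 left.
April 1976 has 30 days: 225 − 30 = 195 left.
March 1976 has 31 days: 195 − 31 = 164 left.
February 1976 has 29 days (1976 is a leap year): 164 − 29 = 135 left.
January 1976 has 31 days: 135 − 31 = 104 left.
December 1975 has 31 days: 104 − 31 = 73 left.
November 1975 has 30 days: 73 − 30 = 43 left.
October 1975 has 31 days: 43 − 31 = 12 left.
September 1975 has 30 days; 30 − 12 = 18 → September 18, 1975.
Counting forward 598 days from September 18, 1975:
September has 30 days, so 30 − 18 = 12 days remain after September 18, 1975; 598 − 12 = 586 left.
October 1975 has 31 days: 586 − 31 = 555 left.
November 1975 has 30 days: 555 − 30 = 525 left.
December 1975 has 31 days: 525 − 31 = 494 left.
January 1976 has 31 days: 494 − 31 = 463 left.
February 1976 has 29 days (1976 is a leap year): 463 − 29 = 434 left.
March 1976 has 31 days: 434 − 31 = 403 left.
April 1976 has 30 days: 403 − 30 = 373 left.
May 1976 has 31 days: 373 − 31 = 342 left.
June 1976 has 30 days: 342 − 30 = 312 left.
July 1976 has 31 days: 312 − 31 = 281 left.
August 1976 has 31 days: 281 − 31 = 250 left.
September 1976 has 30 days: 250 − 30 = 220 left.
October 1976 has 31 days: 220 − 31 = 189 left.
November 1976 has 30 days: 189 − 30 = 159 left.
December 1976 has 31 days: 159 − 31 = 128 left.
January 1977 has 31 days: 128 − 31 = 97 left.
February 1977 has 28 days (1977 is not a leap year): 97 − 28 = 69 left.
March 1977 has 31 days: 69 − 31 = 38 left.
April 1977 has 30 days: 38 − 30 = 8 left.
8 days into May 1977 → May 8, 1977.
Advancing 600 days from May 8, 1977:
May has 31 days, so 31 − 8 = 23 days remain after May 8, 1977; 600 − 23 = 577 left.
June 1977 has 30 days: 577 − 30 = 547 left.
July 1977 has 31 days: 547 − 31 = 516 left.
August 1977 has 31 days: 516 − 31 = 485 left.
September 1977 has 30 days: 485 − 30 = 455 left.
October 1977 has 31 days: 455 − 31 = 424 left.
November 1977 has 30 days: 424 − 30 = 394 left.
December 1977 has 31 days: 394 − 31 = 363 left.
January 1978 has 31 days: 363 − 31 = 332 left.
February 1978 has 28 days (1978 is not a leap year): 332 − 28 = 304 left.
March 1978 has 31 days: 304 − 31 = 273 left.
April 1978 has 30 days: 273 − 30 = 243 left.
May 1978 has 31 days: 243 − 31 = 212 left.
June 1978 has 30 days: 212 − 30 = 182 left.
July 1978 has 31 days: 182 − 31 = 151 left.
August 1978 has 31 days: 151 − 31 = 120 left.
September 1978 has 30 days: 120 − 30 = 90 left.
October 1978 has 31 days: 90 − 31 = 59 left.
November 1978 has 30 days: 59 − 30 = 29 left.
29 days into December 1978 → December 29, 1978.

December 29, 1978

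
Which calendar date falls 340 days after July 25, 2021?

Adding 340 days from July 25, 2021.
July has 31 days, so 31 − 25 = 6 days remain after July 25, 2021; 340 − 6 = 334 left.
August 2021 has 31 days: 334 − 31 = 303 left.
September 2021 has 30 days: 303 − 30 = 273 left.
October 2021 has 31 days: 273 − 31 = 242 left.
November 2021 has 30 days: 242 − 30 = 212 left.
December 2021 has 31 days: 212 − 31 = 181 left.
January 2022 has 31 days: 181 − 31 = 150 left.
February 2022 has 28 days (2022 is not a leap year): 150 − 28 = 122 left.
March 2022 has 31 days: 122 − 31 = 91 left.
April 2022 has 30 days: 91 − 30 = 61 left.
May 2022 has 31 days: 61 − 31 = 30 left.
30 days into June 2022 → June 30, 2022.

June 30, 2022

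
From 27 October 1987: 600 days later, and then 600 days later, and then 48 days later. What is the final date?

March 28, 1991

Counting forward 600 days from October 27, 1987:
October has 31 days, so 31 − 27 = 4 days remain after October 27, 1987; 600 − 4 = 596 left.
November 1987 has 30 days: 596 − 30 = 566 left.
December 1987 has 31 days: 566 − 31 = 535 left.
January 1988 has 31 days: 535 − 31 = 504 left.
February 1988 has 29 days (1988 is a leap year): 504 − 29 = 475 left.
March 1988 has 31 days: 475 − 31 = 444 left.
April 1988 has 30 days: 444 − 30 = 414 left.
May 1988 has 31 days: 414 − 31 = 383 left.
June 1988 has 30 days: 383 − 30 = 353 left.
July 1988 has 31 days: 353 − 31 = 322 left.
August 1988 has 31 days: 322 − 31 = 291 left.
September 1988 has 30 days: 291 − 30 = 261 left.
October 1988 has 31 days: 261 − 31 = 230 left.
November 1988 has 30 days: 230 − 30 = 200 left.
December 1988 has 31 days: 200 − 31 = 169 left.
January 1989 has 31 days: 169 − 31 = 138 left.
February 1989 has 28 days (1989 is not a leap year): 138 − 28 = 110 left.
March 1989 has 31 days: 110 − 31 = 79 left.
April 1989 has 30 days: 79 − 30 = 49 left.
May 1989 has 31 days: 49 − 31 = 18 left.
18 days into June 1989 → June 18, 1989.
Counting forward 600 days from June 18, 1989:
June has 30 days, so 30 − 18 = 12 days remain after June 18, 1989; 600 − 12 = 588 left.
July 1989 has 31 days: 588 − 31 = 557 left.
August 1989 has 31 days: 557 − 31 = 526 left.
September 1989 has 30 days: 526 − 30 = 496 left.
October 1989 has 31 days: 496 − 31 = 465 left.
November 1989 has 30 days: 465 − 30 = 435 left.
December 1989 has 31 days: 435 − 31 = 404 left.
January 1990 has 31 days: 404 − 31 = 373 left.
February 1990 has 28 days (1990 is not a leap year): 373 − 28 = 345 left.
March 1990 has 31 days: 345 − 31 = 314 left.
April 1990 has 30 days: 314 − 30 = 284 left.
May 1990 has 31 days: 284 − 31 = 253 left.
June 1990 has 30 days: 253 − 30 = 223 left.
July 1990 has 31 days: 223 − 31 = 192 left.
August 1990 has 31 days: 192 − 31 = 161 left.
September 1990 has 30 days: 161 − 30 = 131 left.
October 1990 has 31 days: 131 − 31 = 100 left.
November 1990 has 30 days: 100 − 30 = 70 left.
December 1990 has 31 days: 70 − 31 = 39 left.
January 1991 has 31 days: 39 − 31 = 8 left.
8 days into February 1991 → February 8, 1991.
Counting forward 48 days from February 8, 1991:
February has 28 days, so 28 − 8 = 20 days remain after February 8, 1991; 48 − 20 = 28 left.
28 days into March 1991 → March 28, 1991.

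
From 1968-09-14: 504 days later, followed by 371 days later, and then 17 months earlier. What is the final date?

September 6, 1969

Counting forward 504 days from September 14, 1968:
September has 30 days, so 30 − 14 = 16 days remain after September 14, 1968; 504 − 16 = 488 left.
October 1968 has 31 days: 488 − 31 = 457 left.
November 1968 has 30 days: 457 − 30 = 427 left.
December 1968 has 31 days: 427 − 31 = 396 left.
January 1969 has 31 days: 396 − 31 = 365 left.
February 1969 has 28 days (1969 is not a leap year): 365 − 28 = 337 left.
March 1969 has 31 days: 337 − 31 = 306 left.
April 1969 has 30 days: 306 − 30 = 276 left.
May 1969 has 31 days: 276 − 31 = 245 left.
June 1969 has 30 days: 245 − 30 = 215 left.
July 1969 has 31 days: 215 − 31 = 184 left.
August 1969 has 31 days: 184 − 31 = 153 left.
September 1969 has 30 days: 153 − 30 = 123 left.
October 1969 has 31 days: 123 − 31 = 92 left.
November 1969 has 30 days: 92 − 30 = 62 left.
December 1969 has 31 days: 62 − 31 = 31 left.
31 days into January 1970 → January 31, 1970.
Advancing 371 days from January 31, 1970:
January has 31 days, so 31 − 31 = 0 days remain after January 31, 1970; 371 − 0 = 371 left.
February 1970 has 28 days (1970 is not a leap year): 371 − 28 = 343 left.
March 1970 has 31 days: 343 − 31 = 312 left.
April 1970 has 30 days: 312 − 30 = 282 left.
May 1970 has 31 days: 282 − 31 = 251 left.
June 1970 has 30 days: 251 − 30 = 221 left.
July 1970 has 31 days: 221 − 31 = 190 left.
August 1970 has 31 days: 190 − 31 = 159 left.
September 1970 has 30 days: 159 − 30 = 129 left.
October 1970 has 31 days: 129 − 31 = 98 left.
November 1970 has 30 days: 98 − 30 = 68 left.
December 1970 has 31 days: 68 − 31 = 37 left.
January 1971 has 31 days: 37 − 31 = 6 left.
6 days into February 1971 → February 6, 1971.
Subtracting 17 months from February 6, 1971:
month 2 − 17 = -15, which is month 9 of year 1969 → September 1969.
Day 6 is valid in September, giving September 6, 1969.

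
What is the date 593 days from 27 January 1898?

September 12, 1899

Counting forward 593 days from January 27, 1898.
January has 31 days, so 31 − 27 = 4 days remain after January 27, 1898; 593 − 4 = 589 left.
February 1898 has 28 days (1898 is not a leap year): 589 − 28 = 561 left.
March 1898 has 31 days: 561 − 31 = 530 left.
April 1898 has 30 days: 530 − 30 = 500 left.
May 1898 has 31 days: 500 − 31 = 469 left.
June 1898 has 30 days: 469 − 30 = 439 left.
July 1898 has 31 days: 439 − 31 = 408 left.
August 1898 has 31 days: 408 − 31 = 377 left.
September 1898 has 30 days: 377 − 30 = 347 left.
October 1898 has 31 days: 347 − 31 = 316 left.
November 1898 has 30 days: 316 − 30 = 286 left.
December 1898 has 31 days: 286 − 31 = 255 left.
January 1899 has 31 days: 255 − 31 = 224 left.
February 1899 has 28 days (1899 is not a leap year): 224 − 28 = 196 left.
March 1899 has 31 days: 196 − 31 = 165 left.
April 1899 has 30 days: 165 − 30 = 135 left.
May 1899 has 31 days: 135 − 31 = 104 left.
June 1899 has 30 days: 104 − 30 = 74 left.
July 1899 has 31 days: 74 − 31 = 43 left.
August 1899 has 31 days: 43 − 31 = 12 left.
12 days into September 1899 → September 12, 1899.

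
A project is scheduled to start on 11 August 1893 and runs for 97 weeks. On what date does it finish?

Counting forward 97 weeks = 679 days from August 11, 1893.
August has 31 days, so 31 − 11 = 20 days remain after August 11, 1893; 679 − 20 = 659 left.
September 1893 has 30 days: 659 − 30 = 629 left.
October 1893 has 31 days: 629 − 31 = 598 left.
November 1893 has 30 days: 598 − 30 = 568 left.
December 1893 has 31 days: 568 − 31 = 537 left.
January 1894 has 31 days: 537 − 31 = 506 left.
February 1894 has 28 days (1894 is not a leap year): 506 − 28 = 478 left.
March 1894 has 31 days: 478 − 31 = 447 left.
April 1894 has 30 days: 447 − 30 = 417 left.
May 1894 has 31 days: 417 − 31 = 386 left.
June 1894 has 30 days: 386 − 30 = 356 left.
July 1894 has 31 days: 356 − 31 = 325 left.
August 1894 has 31 days: 325 − 31 = 294 left.
September 1894 has 30 days: 294 − 30 = 264 left.
October 1894 has 31 days: 264 − 31 = 233 left.
November 1894 has 30 days: 233 − 30 = 203 left.
December 1894 has 31 days: 203 − 31 = 172 left.
January 1895 has 31 days: 172 − 31 = 141 left.
February 1895 has 28 days (1895 is not a leap year): 141 − 28 = 113 left.
March 1895 has 31 days: 113 − 31 = 82 left.
April 1895 has 30 days: 82 − 30 = 52 left.
May 1895 has 31 days: 52 − 31 = 21 left.
21 days into June 1895 → June 21, 1895.

June 21, 1895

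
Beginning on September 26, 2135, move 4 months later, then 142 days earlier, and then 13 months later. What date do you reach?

October 6, 2136

Adding 4 months from September 26, 2135:
month 9 + 4 = 13, which is month 1 of year 2136 → January 2136.
Day 26 is valid in January, giving January 26, 2136.
Counting back 142 days from January 26, 2136:
Going back 26 days from January 26, 2136 reaches the end of the previous month; 142 − 26 = 116 left.
December 2135 has 31 days: 116 − 31 = 85 left.
November 2135 has 30 days: 85 − 30 = 55 left.
October 2135 has 31 days: 55 − 31 = 24 left.
September 2135 has 30 days; 30 − 24 = 6 → September 6, 2135.
Adding 13 months from September 6, 2135:
month 9 + 13 = 22, which is month 10 of year 2136 → October 2136.
Day 6 is valid in October, giving October 6, 2136.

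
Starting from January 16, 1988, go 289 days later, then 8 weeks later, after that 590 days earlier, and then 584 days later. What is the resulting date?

December 20, 1988

Advancing 289 days from January 16, 1988:
January has 31 days, so 31 − 16 = 15 days remain after January 16, 1988; 289 − 15 = 274 left.
February 1988 has 29 days (1988 is a leap year): 274 − 29 = 245 left.
March 1988 has 31 days: 245 − 31 = 214 left.
April 1988 has 30 days: 214 − 30 = 184 left.
May 1988 has 31 days: 184 − 31 = 153 left.
June 1988 has 30 days: 153 − 30 = 123 left.
July 1988 has 31 days: 123 − 31 = 92 left.
August 1988 has 31 days: 92 − 31 = 61 left.
September 1988 has 30 days: 61 − 30 = 31 left.
31 days into October 1988 → October 31, 1988.
Adding 8 weeks (= 56 days) from October 31, 1988:
October has 31 days, so 31 − 31 = 0 days remain after October 31, 1988; 56 − 0 = 56 left.
November 1988 has 30 days: 56 − 30 = 26 left.
26 days into December 1988 → December 26, 1988.
Going back 590 days from December 26, 1988:
Going back 26 days from December 26, 1988 reaches the end of the previous month; 590 − 26 = 564 left.
November 1988 has 30 days: 564 − 30 = 534 left.
October 1988 has 31 days: 534 − 31 = 503 left.
September 1988 has 30 days: 503 − 30 = 473 left.
August 1988 has 31 days: 473 − 31 = 442 left.
July 1988 has 31 days: 442 − 31 = 411 left.
June 1988 has 30 days: 411 − 30 = 381 left.
May 1988 has 31 days: 381 − 31 = 350 left.
April 1988 has 30 days: 350 − 30 = 320 left.
March 1988 has 31 days: 320 − 31 = 289 left.
February 1988 has 29 days (1988 is a leap year): 289 − 29 = 260 left.
January 1988 has 31 days: 260 − 31 = 229 left.
December 1987 has 31 days: 229 − 31 = 198 left.
November 1987 has 30 days: 198 − 30 = 168 left.
October 1987 has 31 days: 168 − 31 = 137 left.
September 1987 has 30 days: 137 − 30 = 107 left.
August 1987 has 31 days: 107 − 31 = 76 left.
July 1987 has 31 days: 76 − 31 = 45 left.
June 1987 has 30 days: 45 − 30 = 15 left.
May 1987 has 31 days; 31 − 15 = 16 → May 16, 1987.
Counting forward 584 days from May 16, 1987:
May has 31 days, so 31 − 16 = 15 days remain after May 16, 1987; 584 − 15 = 569 left.
June 1987 has 30 days: 569 − 30 = 539 left.
July 1987 has 31 days: 539 − 31 = 508 left.
August 1987 has 31 days: 508 − 31 = 477 left.
September 1987 has 30 days: 477 − 30 = 447 left.
October 1987 has 31 days: 447 − 31 = 416 left.
November 1987 has 30 days: 416 − 30 = 386 left.
December 1987 has 31 days: 386 − 31 = 355 left.
January 1988 has 31 days: 355 − 31 = 324 left.
February 1988 has 29 days (1988 is a leap year): 324 − 29 = 295 left.
March 1988 has 31 days: 295 − 31 = 264 left.
April 1988 has 30 days: 264 − 30 = 234 left.
May 1988 has 31 days: 234 − 31 = 203 left.
June 1988 has 30 days: 203 − 30 = 173 left.
July 1988 has 31 days: 173 − 31 = 142 left.
August 1988 has 31 days: 142 − 31 = 111 left.
September 1988 has 30 days: 111 − 30 = 81 left.
October 1988 has 31 days: 81 − 31 = 50 left.
November 1988 has 30 days: 50 − 30 = 20 left.
20 days into December 1988 → December 20, 1988.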